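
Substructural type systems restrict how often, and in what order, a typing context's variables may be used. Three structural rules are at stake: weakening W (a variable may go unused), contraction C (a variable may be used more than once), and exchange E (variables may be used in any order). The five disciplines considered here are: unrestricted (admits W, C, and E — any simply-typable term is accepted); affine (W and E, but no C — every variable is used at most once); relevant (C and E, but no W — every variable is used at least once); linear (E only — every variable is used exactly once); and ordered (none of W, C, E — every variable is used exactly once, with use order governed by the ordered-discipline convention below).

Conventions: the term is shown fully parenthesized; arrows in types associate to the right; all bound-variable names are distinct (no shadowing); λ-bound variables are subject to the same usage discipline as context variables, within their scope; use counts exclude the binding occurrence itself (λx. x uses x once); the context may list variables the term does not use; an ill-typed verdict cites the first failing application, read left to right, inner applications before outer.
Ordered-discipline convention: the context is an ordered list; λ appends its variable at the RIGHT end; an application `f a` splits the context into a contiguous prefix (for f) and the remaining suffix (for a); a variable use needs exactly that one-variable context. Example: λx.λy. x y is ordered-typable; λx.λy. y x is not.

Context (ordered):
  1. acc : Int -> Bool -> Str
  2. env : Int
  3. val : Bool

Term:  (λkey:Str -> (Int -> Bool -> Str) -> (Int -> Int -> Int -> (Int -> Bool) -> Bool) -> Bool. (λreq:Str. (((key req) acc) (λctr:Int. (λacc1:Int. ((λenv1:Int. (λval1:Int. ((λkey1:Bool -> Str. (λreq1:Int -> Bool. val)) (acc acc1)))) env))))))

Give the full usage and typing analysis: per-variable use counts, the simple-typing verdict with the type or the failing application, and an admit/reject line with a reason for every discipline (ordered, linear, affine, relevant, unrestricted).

counts: acc ×2, env ×1, val ×1, key [bound] ×1, req [bound] ×1, ctr [bound] ×0, acc1 [bound] ×1, env1 [bound] ×0, val1 [bound] ×0, key1 [bound] ×0, req1 [bound] ×0
left-to-right use order: key, req, acc, val, acc, acc1, env
typing: well-typed at (Str -> (Int -> Bool -> Str) -> (Int -> Int -> Int -> (Int -> Bool) -> Bool) -> Bool) -> Str -> Bool
ordered: ✗ — uses contraction: acc ×2; needs weakening: ctr, env1, val1, key1, req1 unused
linear: ✗ — uses contraction: acc ×2; needs weakening: ctr, env1, val1, key1, req1 unused
affine: ✗ — uses contraction: acc ×2
relevant: ✗ — needs weakening: ctr, env1, val1, key1, req1 unused
unrestricted: ✓ — type-checks ((Str -> (Int -> Bool -> Str) -> (Int -> Int -> Int -> (Int -> Bool) -> Bool) -> Bool) -> Str -> Bool) and nothing is barred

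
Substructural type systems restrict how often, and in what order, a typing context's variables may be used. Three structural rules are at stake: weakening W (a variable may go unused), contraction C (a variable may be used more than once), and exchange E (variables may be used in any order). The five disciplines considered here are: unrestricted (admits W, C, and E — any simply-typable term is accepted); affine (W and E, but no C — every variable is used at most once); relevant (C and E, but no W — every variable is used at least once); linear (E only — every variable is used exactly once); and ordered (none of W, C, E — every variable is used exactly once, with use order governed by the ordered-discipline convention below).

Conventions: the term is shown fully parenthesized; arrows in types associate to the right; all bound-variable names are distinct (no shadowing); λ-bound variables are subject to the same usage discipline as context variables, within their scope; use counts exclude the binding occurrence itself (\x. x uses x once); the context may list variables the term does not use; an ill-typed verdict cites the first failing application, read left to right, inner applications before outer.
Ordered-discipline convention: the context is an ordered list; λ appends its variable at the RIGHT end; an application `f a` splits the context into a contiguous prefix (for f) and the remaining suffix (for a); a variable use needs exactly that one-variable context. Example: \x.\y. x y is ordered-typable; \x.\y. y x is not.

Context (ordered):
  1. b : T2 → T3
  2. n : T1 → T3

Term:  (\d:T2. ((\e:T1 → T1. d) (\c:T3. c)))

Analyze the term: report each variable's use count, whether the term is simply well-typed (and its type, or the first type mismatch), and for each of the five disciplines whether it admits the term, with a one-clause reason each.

counts: b ×0; n ×0; d (bound) ×1; e (bound) ×0; c (bound) ×1
left-to-right use order: d, c
typing: ill-typed: an application expects T1 → T1 but receives T3 → T3
ordered: ✗, the type mismatch rejects it
linear: ✗, not simply typable
affine: ✗, fails simple typing
relevant: ✗, a type mismatch blocks all five
unrestricted: ✗, the type mismatch rejects it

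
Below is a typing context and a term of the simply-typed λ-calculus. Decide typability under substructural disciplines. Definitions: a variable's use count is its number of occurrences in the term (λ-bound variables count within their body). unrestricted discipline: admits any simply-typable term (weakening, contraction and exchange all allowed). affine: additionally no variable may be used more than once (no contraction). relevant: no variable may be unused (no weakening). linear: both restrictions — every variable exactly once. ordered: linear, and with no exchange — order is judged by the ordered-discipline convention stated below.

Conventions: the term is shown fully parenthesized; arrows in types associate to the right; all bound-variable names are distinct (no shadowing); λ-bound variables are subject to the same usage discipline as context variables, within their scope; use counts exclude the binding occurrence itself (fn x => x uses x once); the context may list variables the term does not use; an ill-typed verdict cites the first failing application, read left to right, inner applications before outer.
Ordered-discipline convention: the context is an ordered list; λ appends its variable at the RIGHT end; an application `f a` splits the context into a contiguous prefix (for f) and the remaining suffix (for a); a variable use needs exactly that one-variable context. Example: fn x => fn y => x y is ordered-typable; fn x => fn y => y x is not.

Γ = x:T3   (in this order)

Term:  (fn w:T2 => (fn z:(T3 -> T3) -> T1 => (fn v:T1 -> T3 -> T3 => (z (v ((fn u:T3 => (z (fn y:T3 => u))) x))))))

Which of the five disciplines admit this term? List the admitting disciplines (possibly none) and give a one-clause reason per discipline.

admitted by: unrestricted
use counts: x ×1, w (bound) ×0, z (bound) ×2, v (bound) ×1, u (bound) ×1, y (bound) ×0
uses in reading order: z, v, z, u, x
typing: well-typed — term : T2 -> ((T3 -> T3) -> T1) -> (T1 -> T3 -> T3) -> T1
ordered: ✗ — repeated use of z ×2; w, y never used (weakening)
linear: ✗ — repeated use of z ×2; w, y never used (weakening)
affine: ✗ — repeated use of z ×2
relevant: ✗ — w, y never used (weakening)
unrestricted: ✓ — simply typable at T2 -> ((T3 -> T3) -> T1) -> (T1 -> T3 -> T3) -> T1; W, C, E all held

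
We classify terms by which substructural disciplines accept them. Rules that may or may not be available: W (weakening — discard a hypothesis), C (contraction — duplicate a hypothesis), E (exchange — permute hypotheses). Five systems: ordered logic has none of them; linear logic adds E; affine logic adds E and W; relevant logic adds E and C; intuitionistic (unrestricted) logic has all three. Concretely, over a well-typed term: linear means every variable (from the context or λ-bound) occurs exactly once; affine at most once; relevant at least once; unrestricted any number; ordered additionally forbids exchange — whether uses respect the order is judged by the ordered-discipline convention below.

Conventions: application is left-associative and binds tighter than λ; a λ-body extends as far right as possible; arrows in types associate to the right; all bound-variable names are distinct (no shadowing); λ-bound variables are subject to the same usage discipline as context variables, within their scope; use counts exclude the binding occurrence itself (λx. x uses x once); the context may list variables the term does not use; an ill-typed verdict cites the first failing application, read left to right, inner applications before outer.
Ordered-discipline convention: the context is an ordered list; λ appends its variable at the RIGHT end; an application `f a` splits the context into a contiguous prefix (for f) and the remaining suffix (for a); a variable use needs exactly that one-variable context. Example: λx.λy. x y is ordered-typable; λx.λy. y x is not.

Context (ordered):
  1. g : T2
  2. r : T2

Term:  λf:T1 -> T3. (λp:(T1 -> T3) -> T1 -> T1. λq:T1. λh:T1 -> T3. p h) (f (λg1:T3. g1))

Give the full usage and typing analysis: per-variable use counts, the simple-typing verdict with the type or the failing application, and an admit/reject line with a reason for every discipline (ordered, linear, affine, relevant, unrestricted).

counts: g: 0×; r: 0×; f [bound]: 1×; p [bound]: 1×; q [bound]: 0×; h [bound]: 1×; g1 [bound]: 1×
uses in reading order: p, h, f, g1
typing: ill-typed: an application expects T1 but receives T3 -> T3
ordered: ✗ — fails simple typing
linear: ✗ — a type mismatch blocks all five
affine: ✗ — the type mismatch rejects it
relevant: ✗ — not simply typable
unrestricted: ✗ — fails simple typing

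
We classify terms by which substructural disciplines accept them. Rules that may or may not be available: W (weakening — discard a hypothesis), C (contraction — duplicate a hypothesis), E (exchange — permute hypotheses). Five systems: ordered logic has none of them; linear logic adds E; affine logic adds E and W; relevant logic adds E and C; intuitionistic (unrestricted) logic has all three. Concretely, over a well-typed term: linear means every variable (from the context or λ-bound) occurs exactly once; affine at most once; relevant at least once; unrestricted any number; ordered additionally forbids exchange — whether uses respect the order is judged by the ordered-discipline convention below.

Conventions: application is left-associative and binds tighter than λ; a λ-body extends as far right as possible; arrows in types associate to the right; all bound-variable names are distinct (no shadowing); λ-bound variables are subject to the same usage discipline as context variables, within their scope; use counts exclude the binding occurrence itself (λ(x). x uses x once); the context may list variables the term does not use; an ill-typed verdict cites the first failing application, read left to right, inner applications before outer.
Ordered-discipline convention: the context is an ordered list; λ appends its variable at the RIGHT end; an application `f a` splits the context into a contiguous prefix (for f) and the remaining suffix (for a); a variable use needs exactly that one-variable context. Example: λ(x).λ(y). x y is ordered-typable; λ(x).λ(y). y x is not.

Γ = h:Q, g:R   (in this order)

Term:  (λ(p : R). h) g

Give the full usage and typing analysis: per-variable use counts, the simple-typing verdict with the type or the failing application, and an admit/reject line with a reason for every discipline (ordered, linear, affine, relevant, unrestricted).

usage: h: 1×; g: 1×; p (λ-bound): 0×
uses in reading order: h, g
typing: the term checks, with type Q
ordered: ✗, unused: p — weakening required
linear: ✗, unused: p — weakening required
affine: ✓, at most one use each (h, g, p)
relevant: ✗, unused: p — weakening required
unrestricted: ✓, well-typed at Q; no restrictions here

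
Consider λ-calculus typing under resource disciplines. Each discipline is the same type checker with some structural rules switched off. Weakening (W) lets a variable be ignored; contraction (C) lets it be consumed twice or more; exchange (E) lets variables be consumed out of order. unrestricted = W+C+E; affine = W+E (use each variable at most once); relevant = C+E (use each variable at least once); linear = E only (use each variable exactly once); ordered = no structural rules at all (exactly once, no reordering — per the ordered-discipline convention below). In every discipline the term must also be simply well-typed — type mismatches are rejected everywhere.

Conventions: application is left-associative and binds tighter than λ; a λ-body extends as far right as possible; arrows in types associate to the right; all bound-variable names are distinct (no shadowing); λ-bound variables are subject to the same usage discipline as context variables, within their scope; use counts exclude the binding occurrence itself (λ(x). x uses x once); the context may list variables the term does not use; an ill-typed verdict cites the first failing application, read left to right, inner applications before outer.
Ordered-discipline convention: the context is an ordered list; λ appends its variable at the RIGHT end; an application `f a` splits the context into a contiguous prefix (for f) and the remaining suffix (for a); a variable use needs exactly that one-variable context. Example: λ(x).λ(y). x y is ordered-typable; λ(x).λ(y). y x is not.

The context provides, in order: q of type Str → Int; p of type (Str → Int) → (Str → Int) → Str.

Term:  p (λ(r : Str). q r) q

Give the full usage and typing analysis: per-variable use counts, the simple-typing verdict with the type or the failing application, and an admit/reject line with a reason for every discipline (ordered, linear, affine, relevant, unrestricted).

variable uses: q=2, p=1, r [bound]=1
uses in reading order: p, q, r, q
typing: ✓ — Str
ordered: ✗, q ×2 used more than once (contraction)
linear: ✗, q ×2 used more than once (contraction)
affine: ✗, q ×2 used more than once (contraction)
relevant: ✓, every one of q, p, r appears
unrestricted: ✓, simply typable at Str; W, C, E all held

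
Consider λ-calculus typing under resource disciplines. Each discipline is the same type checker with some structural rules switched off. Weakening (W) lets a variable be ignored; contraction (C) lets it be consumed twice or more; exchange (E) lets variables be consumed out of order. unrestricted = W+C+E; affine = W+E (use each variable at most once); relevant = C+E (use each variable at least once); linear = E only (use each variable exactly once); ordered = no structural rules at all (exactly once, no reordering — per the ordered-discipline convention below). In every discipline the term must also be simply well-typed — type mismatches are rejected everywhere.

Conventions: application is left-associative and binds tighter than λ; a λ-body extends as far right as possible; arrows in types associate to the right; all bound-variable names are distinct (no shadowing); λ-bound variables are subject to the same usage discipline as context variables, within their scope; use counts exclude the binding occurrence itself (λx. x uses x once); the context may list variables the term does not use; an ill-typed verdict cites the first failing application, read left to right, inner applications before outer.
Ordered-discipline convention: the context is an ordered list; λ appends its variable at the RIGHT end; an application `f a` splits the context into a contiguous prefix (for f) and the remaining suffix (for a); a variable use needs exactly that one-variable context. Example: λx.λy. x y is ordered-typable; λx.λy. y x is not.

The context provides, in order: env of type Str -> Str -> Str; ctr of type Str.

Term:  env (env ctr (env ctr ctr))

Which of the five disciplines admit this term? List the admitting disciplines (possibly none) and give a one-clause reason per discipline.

accepted by: relevant, unrestricted
counts: env ×3, ctr ×3
left-to-right use order: env, env, ctr, env, ctr, ctr
typing: the term checks, with type Str -> Str
ordered ✗ (needs contraction — env ×3, ctr ×3)
linear ✗ (needs contraction — env ×3, ctr ×3)
affine ✗ (needs contraction — env ×3, ctr ×3)
relevant ✓ (env, ctr: all used, weakening unneeded)
unrestricted ✓ (simply typable at Str -> Str; W, C, E all held)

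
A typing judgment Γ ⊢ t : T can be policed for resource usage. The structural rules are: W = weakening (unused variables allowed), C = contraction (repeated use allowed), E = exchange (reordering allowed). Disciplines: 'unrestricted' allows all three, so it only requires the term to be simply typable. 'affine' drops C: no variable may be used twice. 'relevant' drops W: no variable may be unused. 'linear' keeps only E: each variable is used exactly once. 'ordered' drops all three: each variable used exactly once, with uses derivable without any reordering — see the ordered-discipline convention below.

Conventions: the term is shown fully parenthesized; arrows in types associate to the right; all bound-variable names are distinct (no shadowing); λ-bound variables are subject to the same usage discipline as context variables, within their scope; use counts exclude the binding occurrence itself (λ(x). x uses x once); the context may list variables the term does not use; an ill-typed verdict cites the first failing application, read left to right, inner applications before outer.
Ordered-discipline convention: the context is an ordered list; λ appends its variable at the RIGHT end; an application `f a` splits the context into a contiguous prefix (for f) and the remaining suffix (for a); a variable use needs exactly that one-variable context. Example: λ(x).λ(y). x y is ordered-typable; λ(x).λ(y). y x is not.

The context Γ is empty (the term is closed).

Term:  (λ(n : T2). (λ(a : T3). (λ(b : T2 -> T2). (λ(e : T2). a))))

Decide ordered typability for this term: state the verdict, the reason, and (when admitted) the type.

no — n, b, e left unused
use counts: n (λ-bound): 0×; a (λ-bound): 1×; b (λ-bound): 0×; e (λ-bound): 0×
left-to-right use order: a
typing: well-typed — term : T2 -> T3 -> (T2 -> T2) -> T2 -> T3
summary: ordered ✗; linear ✗; affine ✓; relevant ✗; unrestricted ✓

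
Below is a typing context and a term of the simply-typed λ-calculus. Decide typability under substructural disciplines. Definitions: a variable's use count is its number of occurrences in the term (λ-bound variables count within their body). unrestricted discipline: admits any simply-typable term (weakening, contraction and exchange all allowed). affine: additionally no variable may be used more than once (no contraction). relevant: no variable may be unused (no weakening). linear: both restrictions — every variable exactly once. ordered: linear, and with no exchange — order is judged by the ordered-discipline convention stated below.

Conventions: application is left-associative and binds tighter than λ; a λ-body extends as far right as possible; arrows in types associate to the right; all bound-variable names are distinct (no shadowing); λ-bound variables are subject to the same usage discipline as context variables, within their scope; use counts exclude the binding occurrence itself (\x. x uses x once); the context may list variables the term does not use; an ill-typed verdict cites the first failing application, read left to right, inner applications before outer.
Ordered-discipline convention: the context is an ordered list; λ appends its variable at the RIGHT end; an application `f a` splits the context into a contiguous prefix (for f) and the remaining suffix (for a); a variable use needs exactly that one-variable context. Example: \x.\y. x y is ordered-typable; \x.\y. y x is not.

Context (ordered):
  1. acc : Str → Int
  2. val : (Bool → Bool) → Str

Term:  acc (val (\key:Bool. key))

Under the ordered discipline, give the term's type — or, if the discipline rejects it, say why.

term : Int
use counts: acc: 1×; val: 1×; key (bound): 1×
use order (left to right): acc, val, key
typing: the term checks, with type Int
summary: ordered ✓ | linear ✓ | affine ✓ | relevant ✓ | unrestricted ✓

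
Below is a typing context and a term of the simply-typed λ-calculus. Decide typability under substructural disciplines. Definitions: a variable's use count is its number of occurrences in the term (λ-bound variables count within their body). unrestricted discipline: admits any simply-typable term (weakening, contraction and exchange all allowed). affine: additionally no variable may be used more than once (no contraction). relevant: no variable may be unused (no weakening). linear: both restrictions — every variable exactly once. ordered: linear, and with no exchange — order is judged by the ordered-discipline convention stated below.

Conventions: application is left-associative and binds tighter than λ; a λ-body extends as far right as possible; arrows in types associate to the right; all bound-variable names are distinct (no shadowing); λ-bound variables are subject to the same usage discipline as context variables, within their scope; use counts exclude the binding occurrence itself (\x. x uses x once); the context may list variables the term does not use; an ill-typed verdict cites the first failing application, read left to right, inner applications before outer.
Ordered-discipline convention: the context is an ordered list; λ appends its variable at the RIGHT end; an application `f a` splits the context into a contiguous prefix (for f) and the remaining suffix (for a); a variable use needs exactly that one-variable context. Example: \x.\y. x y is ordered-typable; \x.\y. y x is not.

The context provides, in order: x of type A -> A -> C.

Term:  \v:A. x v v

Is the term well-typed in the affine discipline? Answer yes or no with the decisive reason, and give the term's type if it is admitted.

no — v ×2 used more than once (contraction)
use counts: x ×1; v [bound] ×2
order of uses: x, v, v
typing: the term checks, with type A -> C
across the five disciplines: ordered ✗; linear ✗; affine ✗; relevant ✓; unrestricted ✓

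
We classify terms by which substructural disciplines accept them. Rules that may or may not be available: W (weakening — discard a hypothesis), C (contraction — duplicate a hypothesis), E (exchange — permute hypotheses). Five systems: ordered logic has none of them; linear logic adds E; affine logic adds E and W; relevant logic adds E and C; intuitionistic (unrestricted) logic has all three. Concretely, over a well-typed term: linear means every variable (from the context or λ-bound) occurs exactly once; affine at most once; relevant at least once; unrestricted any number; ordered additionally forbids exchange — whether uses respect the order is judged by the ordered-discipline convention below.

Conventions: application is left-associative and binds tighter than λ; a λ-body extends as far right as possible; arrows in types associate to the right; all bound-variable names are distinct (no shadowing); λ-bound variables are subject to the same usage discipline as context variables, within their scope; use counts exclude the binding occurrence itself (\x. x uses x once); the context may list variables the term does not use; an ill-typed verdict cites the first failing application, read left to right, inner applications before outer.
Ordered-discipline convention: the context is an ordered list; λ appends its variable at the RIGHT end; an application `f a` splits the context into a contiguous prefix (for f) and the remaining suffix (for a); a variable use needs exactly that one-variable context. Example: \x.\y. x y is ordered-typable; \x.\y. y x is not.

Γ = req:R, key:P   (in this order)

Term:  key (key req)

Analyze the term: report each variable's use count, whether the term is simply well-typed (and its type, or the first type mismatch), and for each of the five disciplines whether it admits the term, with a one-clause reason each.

use counts: req=1, key=2
uses in reading order: key, key, req
typing: ill-typed: non-arrow in function slot: P
ordered ✗ (fails simple typing)
linear ✗ (a type mismatch blocks all five)
affine ✗ (the type mismatch rejects it)
relevant ✗ (not simply typable)
unrestricted ✗ (fails simple typing)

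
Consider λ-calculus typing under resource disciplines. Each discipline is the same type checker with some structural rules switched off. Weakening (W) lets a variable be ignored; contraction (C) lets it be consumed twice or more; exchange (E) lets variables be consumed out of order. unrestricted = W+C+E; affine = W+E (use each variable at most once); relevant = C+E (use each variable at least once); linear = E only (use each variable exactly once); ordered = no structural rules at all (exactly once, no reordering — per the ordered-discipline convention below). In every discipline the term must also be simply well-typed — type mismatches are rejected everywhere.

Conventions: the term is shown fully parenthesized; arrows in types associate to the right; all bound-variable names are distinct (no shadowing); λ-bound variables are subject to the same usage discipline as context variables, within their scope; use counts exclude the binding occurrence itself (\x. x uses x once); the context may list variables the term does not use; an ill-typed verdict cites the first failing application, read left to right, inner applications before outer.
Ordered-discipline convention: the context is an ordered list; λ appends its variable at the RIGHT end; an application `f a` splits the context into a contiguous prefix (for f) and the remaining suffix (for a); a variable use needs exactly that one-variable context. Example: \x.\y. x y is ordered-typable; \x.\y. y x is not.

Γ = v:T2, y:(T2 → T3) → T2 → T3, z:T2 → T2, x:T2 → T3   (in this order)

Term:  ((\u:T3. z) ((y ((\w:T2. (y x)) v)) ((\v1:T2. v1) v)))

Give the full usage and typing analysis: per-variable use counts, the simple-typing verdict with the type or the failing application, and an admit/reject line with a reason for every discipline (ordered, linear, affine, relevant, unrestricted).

use counts: v=2; y=2; z=1; x=1; u (bound)=0; w (bound)=0; v1 (bound)=1
order of uses: z, y, y, x, v, v1, v
typing: well-typed at T2 → T2
ordered: ✗ — uses contraction: v ×2, y ×2; u, w never used (weakening)
linear: ✗ — uses contraction: v ×2, y ×2; u, w never used (weakening)
affine: ✗ — uses contraction: v ×2, y ×2
relevant: ✗ — u, w never used (weakening)
unrestricted: ✓ — type-checks (T2 → T2) and nothing is barred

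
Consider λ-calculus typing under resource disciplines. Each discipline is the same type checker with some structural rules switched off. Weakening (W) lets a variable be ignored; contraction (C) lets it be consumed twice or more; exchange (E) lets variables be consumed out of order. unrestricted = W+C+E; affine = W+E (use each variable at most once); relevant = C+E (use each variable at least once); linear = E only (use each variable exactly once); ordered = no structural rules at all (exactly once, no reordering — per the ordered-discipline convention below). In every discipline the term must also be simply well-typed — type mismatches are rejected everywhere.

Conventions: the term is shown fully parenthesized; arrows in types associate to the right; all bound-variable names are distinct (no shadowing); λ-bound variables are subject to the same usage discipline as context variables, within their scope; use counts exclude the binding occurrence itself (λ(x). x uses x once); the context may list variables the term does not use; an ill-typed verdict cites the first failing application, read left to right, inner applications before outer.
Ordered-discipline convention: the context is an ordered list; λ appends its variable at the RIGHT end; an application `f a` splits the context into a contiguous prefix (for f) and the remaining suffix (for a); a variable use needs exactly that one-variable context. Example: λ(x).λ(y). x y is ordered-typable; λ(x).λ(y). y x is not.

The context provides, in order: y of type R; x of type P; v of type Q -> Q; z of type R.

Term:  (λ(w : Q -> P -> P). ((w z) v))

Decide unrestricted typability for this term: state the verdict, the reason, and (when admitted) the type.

no — a type mismatch blocks all five
use counts: y=0, x=0, v=1, z=1, w (λ-bound)=1
uses in reading order: w, z, v
typing: ill-typed: an application expects Q but receives R
across the five disciplines: ordered ✗, linear ✗, affine ✗, relevant ✗, unrestricted ✗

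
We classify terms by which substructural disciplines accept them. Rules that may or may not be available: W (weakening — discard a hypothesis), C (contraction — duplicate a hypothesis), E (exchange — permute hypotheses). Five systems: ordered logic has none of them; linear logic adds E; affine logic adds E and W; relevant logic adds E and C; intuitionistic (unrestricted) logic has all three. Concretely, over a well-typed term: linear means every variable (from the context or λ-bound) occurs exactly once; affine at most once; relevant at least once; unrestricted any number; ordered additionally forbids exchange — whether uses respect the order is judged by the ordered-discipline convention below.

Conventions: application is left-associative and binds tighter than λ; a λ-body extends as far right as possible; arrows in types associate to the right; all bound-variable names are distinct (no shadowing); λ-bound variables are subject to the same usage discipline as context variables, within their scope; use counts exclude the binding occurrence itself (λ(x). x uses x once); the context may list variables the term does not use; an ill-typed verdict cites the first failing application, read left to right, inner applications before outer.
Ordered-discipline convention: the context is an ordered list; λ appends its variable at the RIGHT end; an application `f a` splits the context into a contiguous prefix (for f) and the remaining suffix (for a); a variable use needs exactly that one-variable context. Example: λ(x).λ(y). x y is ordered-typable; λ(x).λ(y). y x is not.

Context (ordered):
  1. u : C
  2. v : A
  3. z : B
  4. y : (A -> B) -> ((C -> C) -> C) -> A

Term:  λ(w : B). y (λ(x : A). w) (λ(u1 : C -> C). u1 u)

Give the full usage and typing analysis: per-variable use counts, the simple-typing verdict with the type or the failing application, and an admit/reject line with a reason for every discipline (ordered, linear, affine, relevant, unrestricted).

counts: u ×1, v ×0, z ×0, y ×1, w (λ-bound) ×1, x (λ-bound) ×0, u1 (λ-bound) ×1
left-to-right use order: y, w, u1, u
typing: the term checks, with type B -> A
ordered ✗ (needs weakening: v, z, x unused)
linear ✗ (needs weakening: v, z, x unused)
affine ✓ (at most one use each (u, v, z, y, w, x, u1))
relevant ✗ (needs weakening: v, z, x unused)
unrestricted ✓ (typability at B -> A is all that's needed)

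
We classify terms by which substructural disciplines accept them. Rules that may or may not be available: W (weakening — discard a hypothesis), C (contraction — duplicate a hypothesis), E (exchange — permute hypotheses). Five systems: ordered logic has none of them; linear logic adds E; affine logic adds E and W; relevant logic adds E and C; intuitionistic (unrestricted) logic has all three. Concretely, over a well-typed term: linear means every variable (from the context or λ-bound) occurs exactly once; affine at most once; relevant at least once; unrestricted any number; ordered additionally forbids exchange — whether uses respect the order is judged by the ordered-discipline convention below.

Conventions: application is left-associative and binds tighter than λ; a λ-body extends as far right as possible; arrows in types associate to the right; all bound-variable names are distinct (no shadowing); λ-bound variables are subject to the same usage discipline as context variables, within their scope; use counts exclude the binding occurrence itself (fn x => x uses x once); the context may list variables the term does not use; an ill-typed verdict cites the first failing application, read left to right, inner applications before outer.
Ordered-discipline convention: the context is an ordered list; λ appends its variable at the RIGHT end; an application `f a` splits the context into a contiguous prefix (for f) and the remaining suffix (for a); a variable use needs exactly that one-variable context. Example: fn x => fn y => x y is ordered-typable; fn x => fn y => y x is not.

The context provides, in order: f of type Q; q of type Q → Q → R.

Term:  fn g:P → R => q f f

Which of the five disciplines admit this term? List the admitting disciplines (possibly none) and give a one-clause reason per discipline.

admitted by: unrestricted
variable uses: f=2; q=1; g (λ-bound)=0
left-to-right use order: q, f, f
typing: the term checks, with type (P → R) → R
ordered: ✗, repeated use of f ×2; unused: g — weakening required
linear: ✗, repeated use of f ×2; unused: g — weakening required
affine: ✗, repeated use of f ×2
relevant: ✗, unused: g — weakening required
unrestricted: ✓, simply typable at (P → R) → R; W, C, E all held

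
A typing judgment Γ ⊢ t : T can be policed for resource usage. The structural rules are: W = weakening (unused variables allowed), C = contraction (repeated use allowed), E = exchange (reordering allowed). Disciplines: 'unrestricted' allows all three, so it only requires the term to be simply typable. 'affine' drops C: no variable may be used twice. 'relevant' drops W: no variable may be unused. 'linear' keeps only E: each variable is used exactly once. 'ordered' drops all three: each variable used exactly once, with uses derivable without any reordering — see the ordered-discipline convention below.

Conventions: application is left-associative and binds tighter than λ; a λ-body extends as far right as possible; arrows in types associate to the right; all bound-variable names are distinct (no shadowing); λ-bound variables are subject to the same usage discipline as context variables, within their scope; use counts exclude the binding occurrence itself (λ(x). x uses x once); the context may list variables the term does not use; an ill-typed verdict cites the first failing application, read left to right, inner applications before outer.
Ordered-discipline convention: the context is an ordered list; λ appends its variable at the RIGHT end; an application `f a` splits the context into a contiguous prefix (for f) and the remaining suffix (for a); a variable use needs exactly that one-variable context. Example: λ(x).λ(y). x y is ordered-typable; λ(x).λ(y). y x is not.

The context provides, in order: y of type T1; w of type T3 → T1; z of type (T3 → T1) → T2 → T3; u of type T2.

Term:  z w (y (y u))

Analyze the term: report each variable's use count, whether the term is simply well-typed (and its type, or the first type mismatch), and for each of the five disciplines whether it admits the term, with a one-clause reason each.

usage: y ×2; w ×1; z ×1; u ×1
uses in reading order: z, w, y, y, u
typing: ill-typed: can't apply a value of type T1
ordered ✗ (not simply typable)
linear ✗ (fails simple typing)
affine ✗ (a type mismatch blocks all five)
relevant ✗ (the type mismatch rejects it)
unrestricted ✗ (not simply typable)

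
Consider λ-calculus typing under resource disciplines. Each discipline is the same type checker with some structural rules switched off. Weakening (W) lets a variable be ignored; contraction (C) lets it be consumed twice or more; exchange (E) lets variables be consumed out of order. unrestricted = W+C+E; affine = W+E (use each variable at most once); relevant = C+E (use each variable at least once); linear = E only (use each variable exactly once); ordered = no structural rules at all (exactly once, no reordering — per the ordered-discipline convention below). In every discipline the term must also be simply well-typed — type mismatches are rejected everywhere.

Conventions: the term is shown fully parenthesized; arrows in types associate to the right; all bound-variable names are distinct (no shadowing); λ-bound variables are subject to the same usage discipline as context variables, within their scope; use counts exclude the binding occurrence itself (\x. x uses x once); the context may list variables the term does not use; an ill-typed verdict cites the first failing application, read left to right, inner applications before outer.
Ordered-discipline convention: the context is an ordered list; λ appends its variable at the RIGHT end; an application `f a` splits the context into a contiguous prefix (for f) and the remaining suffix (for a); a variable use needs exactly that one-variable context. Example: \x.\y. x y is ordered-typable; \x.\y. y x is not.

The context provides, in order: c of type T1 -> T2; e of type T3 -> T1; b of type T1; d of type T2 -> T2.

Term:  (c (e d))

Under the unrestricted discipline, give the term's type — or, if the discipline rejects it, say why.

not well-typed under unrestricted — not simply typable
variable uses: c ×1, e ×1, b ×0, d ×1
use order (left to right): c, e, d
typing: ill-typed: an application expects T3 but receives T2 -> T2
all disciplines: ordered ✗ · linear ✗ · affine ✗ · relevant ✗ · unrestricted ✗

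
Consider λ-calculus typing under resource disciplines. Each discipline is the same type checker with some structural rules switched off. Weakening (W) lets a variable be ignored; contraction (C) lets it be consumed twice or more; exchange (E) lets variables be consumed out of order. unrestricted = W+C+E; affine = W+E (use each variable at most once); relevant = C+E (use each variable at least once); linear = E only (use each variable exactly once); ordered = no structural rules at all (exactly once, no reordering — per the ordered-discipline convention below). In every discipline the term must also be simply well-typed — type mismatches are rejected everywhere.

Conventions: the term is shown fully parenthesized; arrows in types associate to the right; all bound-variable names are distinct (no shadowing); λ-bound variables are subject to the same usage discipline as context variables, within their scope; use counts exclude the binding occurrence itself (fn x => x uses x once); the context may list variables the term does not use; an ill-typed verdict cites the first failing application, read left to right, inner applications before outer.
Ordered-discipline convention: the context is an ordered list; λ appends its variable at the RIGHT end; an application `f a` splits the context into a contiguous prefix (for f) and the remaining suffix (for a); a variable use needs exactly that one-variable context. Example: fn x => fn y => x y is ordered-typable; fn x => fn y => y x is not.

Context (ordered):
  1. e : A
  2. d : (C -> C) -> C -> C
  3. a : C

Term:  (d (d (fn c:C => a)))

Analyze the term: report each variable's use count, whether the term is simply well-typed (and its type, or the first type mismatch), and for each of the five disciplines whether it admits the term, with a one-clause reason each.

counts: e: 0×, d: 2×, a: 1×, c [bound]: 0×
left-to-right use order: d, d, a
typing: the term checks, with type C -> C
ordered: ✗ — repeated use of d ×2; unused: e, c — weakening required
linear: ✗ — repeated use of d ×2; unused: e, c — weakening required
affine: ✗ — repeated use of d ×2
relevant: ✗ — unused: e, c — weakening required
unrestricted: ✓ — well-typed at C -> C; no restrictions here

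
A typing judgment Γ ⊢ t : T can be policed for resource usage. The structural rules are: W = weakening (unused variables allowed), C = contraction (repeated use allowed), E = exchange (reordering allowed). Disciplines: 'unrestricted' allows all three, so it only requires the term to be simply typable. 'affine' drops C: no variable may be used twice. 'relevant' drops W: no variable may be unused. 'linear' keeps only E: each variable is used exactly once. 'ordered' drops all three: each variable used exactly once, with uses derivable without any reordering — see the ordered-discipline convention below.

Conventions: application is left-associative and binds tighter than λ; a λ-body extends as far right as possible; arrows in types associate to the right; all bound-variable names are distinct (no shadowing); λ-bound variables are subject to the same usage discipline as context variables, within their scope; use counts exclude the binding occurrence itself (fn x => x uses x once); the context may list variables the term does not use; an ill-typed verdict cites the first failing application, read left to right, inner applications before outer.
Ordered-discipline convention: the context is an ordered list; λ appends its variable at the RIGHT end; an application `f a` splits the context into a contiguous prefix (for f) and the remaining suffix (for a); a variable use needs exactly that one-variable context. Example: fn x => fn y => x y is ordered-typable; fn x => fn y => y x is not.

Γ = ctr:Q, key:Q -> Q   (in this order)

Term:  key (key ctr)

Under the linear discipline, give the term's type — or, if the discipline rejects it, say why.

not well-typed under linear — repeated use of key ×2
usage: ctr ×1; key ×2
order of uses: key, key, ctr
typing: well-typed — term : Q
summary: ordered ✗; linear ✗; affine ✗; relevant ✓; unrestricted ✓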